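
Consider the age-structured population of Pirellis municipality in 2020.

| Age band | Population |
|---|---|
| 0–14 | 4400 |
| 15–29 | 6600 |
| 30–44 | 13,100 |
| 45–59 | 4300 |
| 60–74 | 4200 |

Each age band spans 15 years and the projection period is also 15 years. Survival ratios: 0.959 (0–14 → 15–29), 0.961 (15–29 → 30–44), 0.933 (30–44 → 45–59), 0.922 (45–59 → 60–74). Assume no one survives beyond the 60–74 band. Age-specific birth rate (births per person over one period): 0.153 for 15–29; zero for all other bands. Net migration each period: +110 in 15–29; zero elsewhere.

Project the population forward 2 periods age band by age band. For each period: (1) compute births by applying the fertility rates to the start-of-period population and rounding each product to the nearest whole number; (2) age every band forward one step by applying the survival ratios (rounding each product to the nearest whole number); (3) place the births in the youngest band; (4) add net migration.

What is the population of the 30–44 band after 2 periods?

[period 1]
Births: 6600 × 0.153 = 1010
15–29: 4400 × 0.959 = 4220
30–44: 6600 × 0.961 = 6343
45–59: 13100 × 0.933 = 12222
60–74: 4300 × 0.922 = 3965
Net migration: 15–29 + 110 → 4330
End of period: [1010, 4330, 6343, 12222, 3965]
[period 2]
Births: 4330 × 0.153 = 662
15–29: 1010 × 0.959 = 969
30–44: 4330 × 0.961 = 4161
45–59: 6343 × 0.933 = 5918
60–74: 12222 × 0.922 = 11269
Net migration: 15–29 + 110 → 1079
End of period: [662, 1079, 4161, 5918, 11269]

4161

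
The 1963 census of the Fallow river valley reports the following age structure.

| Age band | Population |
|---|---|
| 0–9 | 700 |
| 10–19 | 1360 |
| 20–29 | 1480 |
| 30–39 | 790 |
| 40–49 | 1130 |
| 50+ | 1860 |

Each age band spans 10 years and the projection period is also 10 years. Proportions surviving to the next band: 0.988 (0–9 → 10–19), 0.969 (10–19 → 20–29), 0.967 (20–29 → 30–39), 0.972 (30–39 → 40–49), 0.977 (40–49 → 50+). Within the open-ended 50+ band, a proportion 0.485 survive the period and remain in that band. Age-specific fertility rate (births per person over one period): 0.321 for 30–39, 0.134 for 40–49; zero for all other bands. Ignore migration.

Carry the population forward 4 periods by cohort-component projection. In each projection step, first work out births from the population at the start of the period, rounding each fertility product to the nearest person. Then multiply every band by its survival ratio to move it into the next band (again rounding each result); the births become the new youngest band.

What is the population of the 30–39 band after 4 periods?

375

Period 1.
Births: 790 × 0.321 = 254  |  1130 × 0.134 = 151 — total 405
10–19: 700 × 0.988 = 692
20–29: 1360 × 0.969 = 1318
30–39: 1480 × 0.967 = 1431
40–49: 790 × 0.972 = 768
50+: 1130 × 0.977 + 1860 × 0.485 = 1104 + 902 = 2006
End of period: [405, 692, 1318, 1431, 768, 2006]
Period 2.
Births: 1431 × 0.321 = 459  |  768 × 0.134 = 103 — total 562
10–19: 405 × 0.988 = 400
20–29: 692 × 0.969 = 671
30–39: 1318 × 0.967 = 1275
40–49: 1431 × 0.972 = 1391
50+: 768 × 0.977 + 2006 × 0.485 = 750 + 973 = 1723
End of period: [562, 400, 671, 1275, 1391, 1723]
Period 3.
Births: 1275 × 0.321 = 409  |  1391 × 0.134 = 186 — total 595
10–19: 562 × 0.988 = 555
20–29: 400 × 0.969 = 388
30–39: 671 × 0.967 = 649
40–49: 1275 × 0.972 = 1239
50+: 1391 × 0.977 + 1723 × 0.485 = 1359 + 836 = 2195
End of period: [595, 555, 388, 649, 1239, 2195]
Period 4.
Births: 649 × 0.321 = 208  |  1239 × 0.134 = 166 — total 374
10–19: 595 × 0.988 = 588
20–29: 555 × 0.969 = 538
30–39: 388 × 0.967 = 375
40–49: 649 × 0.972 = 631
50+: 1239 × 0.977 + 2195 × 0.485 = 1211 + 1065 = 2276
End of period: [374, 588, 538, 375, 631, 2276]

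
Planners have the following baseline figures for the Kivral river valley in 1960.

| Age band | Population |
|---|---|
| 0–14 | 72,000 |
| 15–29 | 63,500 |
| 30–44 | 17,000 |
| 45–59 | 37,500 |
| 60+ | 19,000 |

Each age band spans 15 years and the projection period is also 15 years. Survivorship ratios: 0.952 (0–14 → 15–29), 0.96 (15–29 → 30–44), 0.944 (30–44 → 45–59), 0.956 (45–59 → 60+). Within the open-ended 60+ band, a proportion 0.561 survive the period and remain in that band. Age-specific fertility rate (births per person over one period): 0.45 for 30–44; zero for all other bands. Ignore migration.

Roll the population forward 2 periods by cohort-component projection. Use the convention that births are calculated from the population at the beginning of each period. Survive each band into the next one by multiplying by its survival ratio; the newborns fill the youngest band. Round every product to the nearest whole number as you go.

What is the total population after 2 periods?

199497

Call the groups 1 to 5, youngest first.
[period 1]
Births: 17000 × 0.45 = 7650
Group 2: 72000 × 0.952 = 68544
Group 3: 63500 × 0.96 = 60960
Group 4: 17000 × 0.944 = 16048
Group 5: 37500 × 0.956 + 19000 × 0.561 = 35850 + 10659 = 46509
→ [7650, 68544, 60960, 16048, 46509]
[period 2]
Births: 60960 × 0.45 = 27432
Group 2: 7650 × 0.952 = 7283
Group 3: 68544 × 0.96 = 65802
Group 4: 60960 × 0.944 = 57546
Group 5: 16048 × 0.956 + 46509 × 0.561 = 15342 + 26092 = 41434
→ [27432, 7283, 65802, 57546, 41434]
Total after period 2: 27432 + 7283 + 65802 + 57546 + 41434 = 199497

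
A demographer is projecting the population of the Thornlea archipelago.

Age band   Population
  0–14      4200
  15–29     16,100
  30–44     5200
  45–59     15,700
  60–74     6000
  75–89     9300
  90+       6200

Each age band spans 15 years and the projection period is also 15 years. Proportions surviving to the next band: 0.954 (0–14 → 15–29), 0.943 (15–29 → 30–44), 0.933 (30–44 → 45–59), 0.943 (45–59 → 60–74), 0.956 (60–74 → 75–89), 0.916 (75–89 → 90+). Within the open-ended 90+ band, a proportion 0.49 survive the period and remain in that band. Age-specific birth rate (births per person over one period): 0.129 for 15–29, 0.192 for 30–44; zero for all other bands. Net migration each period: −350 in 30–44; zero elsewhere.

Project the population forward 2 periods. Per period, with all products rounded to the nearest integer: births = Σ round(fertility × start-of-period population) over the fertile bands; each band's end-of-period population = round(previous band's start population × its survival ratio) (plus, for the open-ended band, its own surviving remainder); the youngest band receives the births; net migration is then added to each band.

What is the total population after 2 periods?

Numbering the bands 1..7 from youngest to oldest:
After projecting period 1:
Births: 16100 × 0.129 = 2077  |  5200 × 0.192 = 998 → total 3075
Band 2: 4200 × 0.954 = 4007
Band 3: 16100 × 0.943 = 15182
Band 4: 5200 × 0.933 = 4852
Band 5: 15700 × 0.943 = 14805
Band 6: 6000 × 0.956 = 5736
Band 7: 9300 × 0.916 + 6200 × 0.49 = 8519 + 3038 = 11557
Net migration: Band 3 − 350 → 14832
End of period: [3075, 4007, 14832, 4852, 14805, 5736, 11557]
After projecting period 2:
Births: 4007 × 0.129 = 517  |  14832 × 0.192 = 2848 → total 3365
Band 2: 3075 × 0.954 = 2934
Band 3: 4007 × 0.943 = 3779
Band 4: 14832 × 0.933 = 13838
Band 5: 4852 × 0.943 = 4575
Band 6: 14805 × 0.956 = 14154
Band 7: 5736 × 0.916 + 11557 × 0.49 = 5254 + 5663 = 10917
Net migration: Band 3 − 350 → 3429
End of period: [3365, 2934, 3429, 13838, 4575, 14154, 10917]
Total after period 2: 3365 + 2934 + 3429 + 13838 + 4575 + 14154 + 10917 = 53212

53212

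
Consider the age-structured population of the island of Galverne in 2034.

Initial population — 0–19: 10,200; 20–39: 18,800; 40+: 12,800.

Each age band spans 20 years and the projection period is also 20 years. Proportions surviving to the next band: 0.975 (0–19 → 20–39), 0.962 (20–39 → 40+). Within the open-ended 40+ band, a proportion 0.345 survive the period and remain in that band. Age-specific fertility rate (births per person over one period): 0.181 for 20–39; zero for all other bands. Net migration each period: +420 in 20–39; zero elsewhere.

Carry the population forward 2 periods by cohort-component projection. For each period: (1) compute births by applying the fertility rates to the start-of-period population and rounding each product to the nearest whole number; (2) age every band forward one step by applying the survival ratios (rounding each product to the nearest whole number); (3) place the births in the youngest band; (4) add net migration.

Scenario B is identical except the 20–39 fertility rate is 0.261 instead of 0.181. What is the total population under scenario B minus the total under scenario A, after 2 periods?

2295

Period 1:
Births: 18800 × 0.181 = 3403
20–39: 10200 × 0.975 = 9945
40+: 18800 × 0.962 + 12800 × 0.345 = 18086 + 4416 = 22502
Net migration: 20–39 + 420 → 10365
Population now: 0–19=3403, 20–39=10365, 40+=22502
Period 2:
Births: 10365 × 0.181 = 1876
20–39: 3403 × 0.975 = 3318
40+: 10365 × 0.962 + 22502 × 0.345 = 9971 + 7763 = 17734
Net migration: 20–39 + 420 → 3738
Population now: 0–19=1876, 20–39=3738, 40+=17734
Scenario A total after 2 periods: 23348
Scenario B projection —
Period 1:
Births: 18800 × 0.261 = 4907
20–39: 10200 × 0.975 = 9945
40+: 18800 × 0.962 + 12800 × 0.345 = 18086 + 4416 = 22502
Net migration: 20–39 + 420 → 10365
Population now: 0–19=4907, 20–39=10365, 40+=22502
Period 2:
Births: 10365 × 0.261 = 2705
20–39: 4907 × 0.975 = 4784
40+: 10365 × 0.962 + 22502 × 0.345 = 9971 + 7763 = 17734
Net migration: 20–39 + 420 → 5204
Population now: 0–19=2705, 20–39=5204, 40+=17734
Scenario B total after 2 periods: 25643
Difference B − A = 25643 − 23348 = 2295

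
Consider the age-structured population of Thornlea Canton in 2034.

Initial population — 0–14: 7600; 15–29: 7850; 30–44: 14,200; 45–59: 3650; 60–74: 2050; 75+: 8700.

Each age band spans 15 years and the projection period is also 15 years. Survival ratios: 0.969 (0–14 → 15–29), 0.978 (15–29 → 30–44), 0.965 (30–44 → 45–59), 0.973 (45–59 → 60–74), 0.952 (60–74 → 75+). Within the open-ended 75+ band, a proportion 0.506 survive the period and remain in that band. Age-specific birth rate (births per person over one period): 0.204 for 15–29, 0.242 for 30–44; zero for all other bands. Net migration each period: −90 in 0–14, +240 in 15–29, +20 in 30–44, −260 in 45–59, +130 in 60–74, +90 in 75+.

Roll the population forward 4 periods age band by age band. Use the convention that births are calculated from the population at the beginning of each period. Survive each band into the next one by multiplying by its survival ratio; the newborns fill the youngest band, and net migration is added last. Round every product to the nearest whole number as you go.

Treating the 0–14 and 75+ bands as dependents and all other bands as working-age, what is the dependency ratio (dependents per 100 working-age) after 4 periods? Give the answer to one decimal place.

95.1

Period 1:
Births: 7850 * 0.204 = 1601 ; 14200 * 0.242 = 3436 — total 5037
15–29: 7600 * 0.969 = 7364
30–44: 7850 * 0.978 = 7677
45–59: 14200 * 0.965 = 13703
60–74: 3650 * 0.973 = 3551
75+: 2050 * 0.952 + 8700 * 0.506 = 1952 + 4402 = 6354
Net migration: 0–14 − 90 → 4947; 15–29 + 240 → 7604; 30–44 + 20 → 7697; 45–59 − 260 → 13443; 60–74 + 130 → 3681; 75+ + 90 → 6444
Population now: 0–14=4947, 15–29=7604, 30–44=7697, 45–59=13443, 60–74=3681, 75+=6444
Period 2:
Births: 7604 * 0.204 = 1551 ; 7697 * 0.242 = 1863 — total 3414
15–29: 4947 * 0.969 = 4794
30–44: 7604 * 0.978 = 7437
45–59: 7697 * 0.965 = 7428
60–74: 13443 * 0.973 = 13080
75+: 3681 * 0.952 + 6444 * 0.506 = 3504 + 3261 = 6765
Net migration: 0–14 − 90 → 3324; 15–29 + 240 → 5034; 30–44 + 20 → 7457; 45–59 − 260 → 7168; 60–74 + 130 → 13210; 75+ + 90 → 6855
Population now: 0–14=3324, 15–29=5034, 30–44=7457, 45–59=7168, 60–74=13210, 75+=6855
Period 3:
Births: 5034 * 0.204 = 1027 ; 7457 * 0.242 = 1805 — total 2832
15–29: 3324 * 0.969 = 3221
30–44: 5034 * 0.978 = 4923
45–59: 7457 * 0.965 = 7196
60–74: 7168 * 0.973 = 6974
75+: 13210 * 0.952 + 6855 * 0.506 = 12576 + 3469 = 16045
Net migration: 0–14 − 90 → 2742; 15–29 + 240 → 3461; 30–44 + 20 → 4943; 45–59 − 260 → 6936; 60–74 + 130 → 7104; 75+ + 90 → 16135
Population now: 0–14=2742, 15–29=3461, 30–44=4943, 45–59=6936, 60–74=7104, 75+=16135
Period 4:
Births: 3461 * 0.204 = 706 ; 4943 * 0.242 = 1196 — total 1902
15–29: 2742 * 0.969 = 2657
30–44: 3461 * 0.978 = 3385
45–59: 4943 * 0.965 = 4770
60–74: 6936 * 0.973 = 6749
75+: 7104 * 0.952 + 16135 * 0.506 = 6763 + 8164 = 14927
Net migration: 0–14 − 90 → 1812; 15–29 + 240 → 2897; 30–44 + 20 → 3405; 45–59 − 260 → 4510; 60–74 + 130 → 6879; 75+ + 90 → 15017
Population now: 0–14=1812, 15–29=2897, 30–44=3405, 45–59=4510, 60–74=6879, 75+=15017
Dependents (band 0–14 + band 75+) = 1812 + 15017 = 16829; working-age = 17691; ratio = 16829/17691 × 100 = 95.1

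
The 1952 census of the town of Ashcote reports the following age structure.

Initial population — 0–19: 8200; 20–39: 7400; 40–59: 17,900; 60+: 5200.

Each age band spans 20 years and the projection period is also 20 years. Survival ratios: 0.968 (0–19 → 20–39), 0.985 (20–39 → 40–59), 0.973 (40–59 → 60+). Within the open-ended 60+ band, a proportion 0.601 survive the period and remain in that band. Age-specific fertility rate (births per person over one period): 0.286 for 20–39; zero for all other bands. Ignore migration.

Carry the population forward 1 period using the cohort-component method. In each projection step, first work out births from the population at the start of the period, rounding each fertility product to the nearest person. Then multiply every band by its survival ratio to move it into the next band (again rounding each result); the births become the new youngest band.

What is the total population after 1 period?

37885

[period 1]
Births: 7400 × 0.286 = 2116
20–39: 8200 × 0.968 = 7938
40–59: 7400 × 0.985 = 7289
60+: 17900 × 0.973 + 5200 × 0.601 = 17417 + 3125 = 20542
End of period: [2116, 7938, 7289, 20542]
Total after period 1: 2116 + 7938 + 7289 + 20542 = 37885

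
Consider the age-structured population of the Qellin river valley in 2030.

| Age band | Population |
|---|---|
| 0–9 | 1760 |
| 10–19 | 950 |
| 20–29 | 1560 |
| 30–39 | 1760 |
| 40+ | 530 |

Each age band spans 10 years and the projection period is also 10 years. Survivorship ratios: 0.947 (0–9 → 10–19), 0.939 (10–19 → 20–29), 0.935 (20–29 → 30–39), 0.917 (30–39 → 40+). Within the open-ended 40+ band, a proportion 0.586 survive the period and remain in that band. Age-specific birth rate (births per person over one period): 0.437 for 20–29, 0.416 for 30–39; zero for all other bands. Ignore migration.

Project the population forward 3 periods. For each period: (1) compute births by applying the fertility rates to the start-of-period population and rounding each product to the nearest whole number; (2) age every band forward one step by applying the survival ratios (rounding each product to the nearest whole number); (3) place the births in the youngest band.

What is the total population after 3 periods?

6905

— Period 1 —
Births: 1560 * 0.437 = 682 ; 1760 * 0.416 = 732 — total 1414
10–19: 1760 * 0.947 = 1667
20–29: 950 * 0.939 = 892
30–39: 1560 * 0.935 = 1459
40+: 1760 * 0.917 + 530 * 0.586 = 1614 + 311 = 1925
End of period: [1414, 1667, 892, 1459, 1925]
— Period 2 —
Births: 892 * 0.437 = 390 ; 1459 * 0.416 = 607 — total 997
10–19: 1414 * 0.947 = 1339
20–29: 1667 * 0.939 = 1565
30–39: 892 * 0.935 = 834
40+: 1459 * 0.917 + 1925 * 0.586 = 1338 + 1128 = 2466
End of period: [997, 1339, 1565, 834, 2466]
— Period 3 —
Births: 1565 * 0.437 = 684 ; 834 * 0.416 = 347 — total 1031
10–19: 997 * 0.947 = 944
20–29: 1339 * 0.939 = 1257
30–39: 1565 * 0.935 = 1463
40+: 834 * 0.917 + 2466 * 0.586 = 765 + 1445 = 2210
End of period: [1031, 944, 1257, 1463, 2210]
Total after period 3: 1031 + 944 + 1257 + 1463 + 2210 = 6905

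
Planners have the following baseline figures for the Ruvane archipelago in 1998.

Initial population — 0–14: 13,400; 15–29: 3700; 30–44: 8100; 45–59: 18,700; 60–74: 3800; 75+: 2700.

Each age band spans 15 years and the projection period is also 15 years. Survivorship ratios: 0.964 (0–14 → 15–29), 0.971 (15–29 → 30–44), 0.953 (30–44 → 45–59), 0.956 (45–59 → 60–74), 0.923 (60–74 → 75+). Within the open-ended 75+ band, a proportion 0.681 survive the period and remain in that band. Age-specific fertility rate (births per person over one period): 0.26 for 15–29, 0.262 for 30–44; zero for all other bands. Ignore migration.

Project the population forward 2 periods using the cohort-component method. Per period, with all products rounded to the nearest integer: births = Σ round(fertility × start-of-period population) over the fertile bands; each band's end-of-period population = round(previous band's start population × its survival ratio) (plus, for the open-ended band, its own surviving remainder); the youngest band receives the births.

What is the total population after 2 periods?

Call the bands 1 to 6, youngest first.
After projecting period 1:
Births: 3700 × 0.26 = 962, 8100 × 0.262 = 2122 — total 3084
Band 2: 13400 × 0.964 = 12918
Band 3: 3700 × 0.971 = 3593
Band 4: 8100 × 0.953 = 7719
Band 5: 18700 × 0.956 = 17877
Band 6: 3800 × 0.923 + 2700 × 0.681 = 3507 + 1839 = 5346
Population now: 0–14=3084, 15–29=12918, 30–44=3593, 45–59=7719, 60–74=17877, 75+=5346
After projecting period 2:
Births: 12918 × 0.26 = 3359, 3593 × 0.262 = 941 — total 4300
Band 2: 3084 × 0.964 = 2973
Band 3: 12918 × 0.971 = 12543
Band 4: 3593 × 0.953 = 3424
Band 5: 7719 × 0.956 = 7379
Band 6: 17877 × 0.923 + 5346 × 0.681 = 16500 + 3641 = 20141
Population now: 0–14=4300, 15–29=2973, 30–44=12543, 45–59=3424, 60–74=7379, 75+=20141
Total after period 2: 4300 + 2973 + 12543 + 3424 + 7379 + 20141 = 50760

50760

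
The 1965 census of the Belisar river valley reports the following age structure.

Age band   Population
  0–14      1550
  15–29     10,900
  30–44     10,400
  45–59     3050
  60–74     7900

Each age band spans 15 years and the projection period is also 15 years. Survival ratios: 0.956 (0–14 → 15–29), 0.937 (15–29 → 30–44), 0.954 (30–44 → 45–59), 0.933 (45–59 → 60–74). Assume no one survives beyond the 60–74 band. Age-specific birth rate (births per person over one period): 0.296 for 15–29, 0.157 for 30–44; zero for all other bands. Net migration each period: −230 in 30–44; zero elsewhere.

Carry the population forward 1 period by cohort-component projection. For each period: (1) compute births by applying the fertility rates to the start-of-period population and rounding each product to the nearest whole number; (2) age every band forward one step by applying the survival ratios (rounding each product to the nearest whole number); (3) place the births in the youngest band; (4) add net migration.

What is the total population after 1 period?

29092

After projecting period 1:
Births: 10900 * 0.296 = 3226  |  10400 * 0.157 = 1633 ⇒ total 4859
15–29: 1550 * 0.956 = 1482
30–44: 10900 * 0.937 = 10213
45–59: 10400 * 0.954 = 9922
60–74: 3050 * 0.933 = 2846
Net migration: 30–44 − 230 → 9983
Population now: 0–14=4859, 15–29=1482, 30–44=9983, 45–59=9922, 60–74=2846
Total after period 1: 4859 + 1482 + 9983 + 9922 + 2846 = 29092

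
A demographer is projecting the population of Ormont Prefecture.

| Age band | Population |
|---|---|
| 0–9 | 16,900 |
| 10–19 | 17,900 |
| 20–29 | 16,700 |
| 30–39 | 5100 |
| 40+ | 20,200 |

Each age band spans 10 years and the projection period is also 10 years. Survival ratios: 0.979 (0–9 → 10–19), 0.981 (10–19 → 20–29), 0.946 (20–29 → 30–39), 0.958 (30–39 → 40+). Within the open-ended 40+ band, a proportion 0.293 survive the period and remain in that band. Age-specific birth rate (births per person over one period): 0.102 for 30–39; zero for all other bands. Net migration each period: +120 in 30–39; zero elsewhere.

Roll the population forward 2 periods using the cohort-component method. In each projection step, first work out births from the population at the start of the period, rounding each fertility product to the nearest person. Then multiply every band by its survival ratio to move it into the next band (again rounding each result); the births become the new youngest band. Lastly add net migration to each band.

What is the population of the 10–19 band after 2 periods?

[period 1]
Births: 5100 × 0.102 = 520
10–19: 16900 × 0.979 = 16545
20–29: 17900 × 0.981 = 17560
30–39: 16700 × 0.946 = 15798
40+: 5100 × 0.958 + 20200 × 0.293 = 4886 + 5919 = 10805
Net migration: 30–39 + 120 → 15918
End of period: [520, 16545, 17560, 15918, 10805]
[period 2]
Births: 15918 × 0.102 = 1624
10–19: 520 × 0.979 = 509
20–29: 16545 × 0.981 = 16231
30–39: 17560 × 0.946 = 16612
40+: 15918 × 0.958 + 10805 × 0.293 = 15249 + 3166 = 18415
Net migration: 30–39 + 120 → 16732
End of period: [1624, 509, 16231, 16732, 18415]

509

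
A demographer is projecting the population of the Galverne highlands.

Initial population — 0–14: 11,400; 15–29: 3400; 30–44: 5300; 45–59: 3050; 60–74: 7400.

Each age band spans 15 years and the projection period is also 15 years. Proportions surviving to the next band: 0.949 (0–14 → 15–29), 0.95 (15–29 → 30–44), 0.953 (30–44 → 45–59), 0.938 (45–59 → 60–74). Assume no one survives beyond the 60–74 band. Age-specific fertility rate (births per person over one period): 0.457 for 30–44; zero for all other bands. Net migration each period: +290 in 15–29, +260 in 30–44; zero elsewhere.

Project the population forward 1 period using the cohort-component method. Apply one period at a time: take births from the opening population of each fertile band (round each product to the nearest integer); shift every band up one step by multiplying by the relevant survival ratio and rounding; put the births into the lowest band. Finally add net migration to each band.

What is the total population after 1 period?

Let band 1 be 0–14 through band 5 = 60–74.
[period 1]
Births: 5300 × 0.457 = 2422
Band 2: 11400 × 0.949 = 10819
Band 3: 3400 × 0.95 = 3230
Band 4: 5300 × 0.953 = 5051
Band 5: 3050 × 0.938 = 2861
Net migration: Band 2 + 290 → 11109; Band 3 + 260 → 3490
→ [2422, 11109, 3490, 5051, 2861]
Total after period 1: 2422 + 11109 + 3490 + 5051 + 2861 = 24933

24933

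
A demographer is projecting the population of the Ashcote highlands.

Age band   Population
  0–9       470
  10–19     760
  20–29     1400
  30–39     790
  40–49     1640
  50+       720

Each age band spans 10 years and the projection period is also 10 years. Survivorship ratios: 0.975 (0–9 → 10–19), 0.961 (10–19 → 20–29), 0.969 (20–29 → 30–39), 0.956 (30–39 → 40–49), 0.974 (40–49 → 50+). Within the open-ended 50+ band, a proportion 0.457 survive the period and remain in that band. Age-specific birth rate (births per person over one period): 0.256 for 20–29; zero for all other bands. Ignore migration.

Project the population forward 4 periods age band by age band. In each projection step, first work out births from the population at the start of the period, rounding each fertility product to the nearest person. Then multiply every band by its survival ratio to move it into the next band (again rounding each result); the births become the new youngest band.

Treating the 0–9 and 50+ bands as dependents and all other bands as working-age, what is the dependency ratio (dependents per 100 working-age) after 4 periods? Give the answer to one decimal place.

Period 1.
Births: 1400 * 0.256 = 358
10–19: 470 * 0.975 = 458
20–29: 760 * 0.961 = 730
30–39: 1400 * 0.969 = 1357
40–49: 790 * 0.956 = 755
50+: 1640 * 0.974 + 720 * 0.457 = 1597 + 329 = 1926
→ [358, 458, 730, 1357, 755, 1926]
Period 2.
Births: 730 * 0.256 = 187
10–19: 358 * 0.975 = 349
20–29: 458 * 0.961 = 440
30–39: 730 * 0.969 = 707
40–49: 1357 * 0.956 = 1297
50+: 755 * 0.974 + 1926 * 0.457 = 735 + 880 = 1615
→ [187, 349, 440, 707, 1297, 1615]
Period 3.
Births: 440 * 0.256 = 113
10–19: 187 * 0.975 = 182
20–29: 349 * 0.961 = 335
30–39: 440 * 0.969 = 426
40–49: 707 * 0.956 = 676
50+: 1297 * 0.974 + 1615 * 0.457 = 1263 + 738 = 2001
→ [113, 182, 335, 426, 676, 2001]
Period 4.
Births: 335 * 0.256 = 86
10–19: 113 * 0.975 = 110
20–29: 182 * 0.961 = 175
30–39: 335 * 0.969 = 325
40–49: 426 * 0.956 = 407
50+: 676 * 0.974 + 2001 * 0.457 = 658 + 914 = 1572
→ [86, 110, 175, 325, 407, 1572]
Dependents (band 0–9 + band 50+) = 86 + 1572 = 1658; working-age = 1017; ratio = 1658/1017 × 100 = 163.0

163.0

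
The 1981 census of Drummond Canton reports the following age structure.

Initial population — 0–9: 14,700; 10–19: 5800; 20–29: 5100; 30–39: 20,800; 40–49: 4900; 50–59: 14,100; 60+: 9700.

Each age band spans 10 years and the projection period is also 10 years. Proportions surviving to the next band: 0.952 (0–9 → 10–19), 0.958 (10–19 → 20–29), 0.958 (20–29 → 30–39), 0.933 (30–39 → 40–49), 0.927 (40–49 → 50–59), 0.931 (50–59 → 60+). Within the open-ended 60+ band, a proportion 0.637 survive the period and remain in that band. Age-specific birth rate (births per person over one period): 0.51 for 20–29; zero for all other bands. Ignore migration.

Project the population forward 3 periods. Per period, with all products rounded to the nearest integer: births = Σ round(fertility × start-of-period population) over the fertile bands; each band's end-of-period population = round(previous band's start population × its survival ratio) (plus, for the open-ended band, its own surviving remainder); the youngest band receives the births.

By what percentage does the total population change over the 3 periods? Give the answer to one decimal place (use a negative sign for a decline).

-18.5

Period 1:
Births: 5100 * 0.51 = 2601
10–19: 14700 * 0.952 = 13994
20–29: 5800 * 0.958 = 5556
30–39: 5100 * 0.958 = 4886
40–49: 20800 * 0.933 = 19406
50–59: 4900 * 0.927 = 4542
60+: 14100 * 0.931 + 9700 * 0.637 = 13127 + 6179 = 19306
End of period: [2601, 13994, 5556, 4886, 19406, 4542, 19306]
Period 2:
Births: 5556 * 0.51 = 2834
10–19: 2601 * 0.952 = 2476
20–29: 13994 * 0.958 = 13406
30–39: 5556 * 0.958 = 5323
40–49: 4886 * 0.933 = 4559
50–59: 19406 * 0.927 = 17989
60+: 4542 * 0.931 + 19306 * 0.637 = 4229 + 12298 = 16527
End of period: [2834, 2476, 13406, 5323, 4559, 17989, 16527]
Period 3:
Births: 13406 * 0.51 = 6837
10–19: 2834 * 0.952 = 2698
20–29: 2476 * 0.958 = 2372
30–39: 13406 * 0.958 = 12843
40–49: 5323 * 0.933 = 4966
50–59: 4559 * 0.927 = 4226
60+: 17989 * 0.931 + 16527 * 0.637 = 16748 + 10528 = 27276
End of period: [6837, 2698, 2372, 12843, 4966, 4226, 27276]
Total: 75100 → 61218; change = -13882; percentage change = -18.5%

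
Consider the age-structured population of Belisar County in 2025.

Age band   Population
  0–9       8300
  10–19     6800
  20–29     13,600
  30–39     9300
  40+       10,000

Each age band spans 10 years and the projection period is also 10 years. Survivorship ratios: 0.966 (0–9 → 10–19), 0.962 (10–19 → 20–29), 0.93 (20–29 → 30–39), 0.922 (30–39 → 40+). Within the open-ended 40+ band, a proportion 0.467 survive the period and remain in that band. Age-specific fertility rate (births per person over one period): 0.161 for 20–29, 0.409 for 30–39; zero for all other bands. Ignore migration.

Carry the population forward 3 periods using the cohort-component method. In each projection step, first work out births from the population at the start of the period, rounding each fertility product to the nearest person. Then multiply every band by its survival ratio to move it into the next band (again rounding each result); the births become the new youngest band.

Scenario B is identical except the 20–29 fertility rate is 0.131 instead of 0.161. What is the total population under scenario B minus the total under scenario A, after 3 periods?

-800

Numbering the groups 1..5 from youngest to oldest:
Period 1.
Births: 13600 * 0.161 = 2190  |  9300 * 0.409 = 3804 ⇒ total 5994
Group 2: 8300 * 0.966 = 8018
Group 3: 6800 * 0.962 = 6542
Group 4: 13600 * 0.93 = 12648
Group 5: 9300 * 0.922 + 10000 * 0.467 = 8575 + 4670 = 13245
End of period: [5994, 8018, 6542, 12648, 13245]
Period 2.
Births: 6542 * 0.161 = 1053  |  12648 * 0.409 = 5173 ⇒ total 6226
Group 2: 5994 * 0.966 = 5790
Group 3: 8018 * 0.962 = 7713
Group 4: 6542 * 0.93 = 6084
Group 5: 12648 * 0.922 + 13245 * 0.467 = 11661 + 6185 = 17846
End of period: [6226, 5790, 7713, 6084, 17846]
Period 3.
Births: 7713 * 0.161 = 1242  |  6084 * 0.409 = 2488 ⇒ total 3730
Group 2: 6226 * 0.966 = 6014
Group 3: 5790 * 0.962 = 5570
Group 4: 7713 * 0.93 = 7173
Group 5: 6084 * 0.922 + 17846 * 0.467 = 5609 + 8334 = 13943
End of period: [3730, 6014, 5570, 7173, 13943]
Scenario A total after 3 periods: 36430
Scenario B projection —
Period 1.
Births: 13600 * 0.131 = 1782  |  9300 * 0.409 = 3804 ⇒ total 5586
Group 2: 8300 * 0.966 = 8018
Group 3: 6800 * 0.962 = 6542
Group 4: 13600 * 0.93 = 12648
Group 5: 9300 * 0.922 + 10000 * 0.467 = 8575 + 4670 = 13245
End of period: [5586, 8018, 6542, 12648, 13245]
Period 2.
Births: 6542 * 0.131 = 857  |  12648 * 0.409 = 5173 ⇒ total 6030
Group 2: 5586 * 0.966 = 5396
Group 3: 8018 * 0.962 = 7713
Group 4: 6542 * 0.93 = 6084
Group 5: 12648 * 0.922 + 13245 * 0.467 = 11661 + 6185 = 17846
End of period: [6030, 5396, 7713, 6084, 17846]
Period 3.
Births: 7713 * 0.131 = 1010  |  6084 * 0.409 = 2488 ⇒ total 3498
Group 2: 6030 * 0.966 = 5825
Group 3: 5396 * 0.962 = 5191
Group 4: 7713 * 0.93 = 7173
Group 5: 6084 * 0.922 + 17846 * 0.467 = 5609 + 8334 = 13943
End of period: [3498, 5825, 5191, 7173, 13943]
Scenario B total after 3 periods: 35630
Difference B − A = 35630 − 36430 = -800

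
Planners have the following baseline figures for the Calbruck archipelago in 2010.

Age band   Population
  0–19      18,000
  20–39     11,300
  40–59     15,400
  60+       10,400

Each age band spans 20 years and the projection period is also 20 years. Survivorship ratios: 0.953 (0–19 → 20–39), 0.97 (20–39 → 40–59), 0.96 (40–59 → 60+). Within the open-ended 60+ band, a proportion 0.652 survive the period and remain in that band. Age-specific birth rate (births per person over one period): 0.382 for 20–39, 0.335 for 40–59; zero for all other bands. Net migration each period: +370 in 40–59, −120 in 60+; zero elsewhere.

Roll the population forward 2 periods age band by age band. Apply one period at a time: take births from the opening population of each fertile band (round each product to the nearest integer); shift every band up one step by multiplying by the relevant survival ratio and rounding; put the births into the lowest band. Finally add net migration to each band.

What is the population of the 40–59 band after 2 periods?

[period 1]
Births: 11300 × 0.382 = 4317  |  15400 × 0.335 = 5159 — total 9476
20–39: 18000 × 0.953 = 17154
40–59: 11300 × 0.97 = 10961
60+: 15400 × 0.96 + 10400 × 0.652 = 14784 + 6781 = 21565
Net migration: 40–59 + 370 → 11331; 60+ − 120 → 21445
End of period: [9476, 17154, 11331, 21445]
[period 2]
Births: 17154 × 0.382 = 6553  |  11331 × 0.335 = 3796 — total 10349
20–39: 9476 × 0.953 = 9031
40–59: 17154 × 0.97 = 16639
60+: 11331 × 0.96 + 21445 × 0.652 = 10878 + 13982 = 24860
Net migration: 40–59 + 370 → 17009; 60+ − 120 → 24740
End of period: [10349, 9031, 17009, 24740]

17009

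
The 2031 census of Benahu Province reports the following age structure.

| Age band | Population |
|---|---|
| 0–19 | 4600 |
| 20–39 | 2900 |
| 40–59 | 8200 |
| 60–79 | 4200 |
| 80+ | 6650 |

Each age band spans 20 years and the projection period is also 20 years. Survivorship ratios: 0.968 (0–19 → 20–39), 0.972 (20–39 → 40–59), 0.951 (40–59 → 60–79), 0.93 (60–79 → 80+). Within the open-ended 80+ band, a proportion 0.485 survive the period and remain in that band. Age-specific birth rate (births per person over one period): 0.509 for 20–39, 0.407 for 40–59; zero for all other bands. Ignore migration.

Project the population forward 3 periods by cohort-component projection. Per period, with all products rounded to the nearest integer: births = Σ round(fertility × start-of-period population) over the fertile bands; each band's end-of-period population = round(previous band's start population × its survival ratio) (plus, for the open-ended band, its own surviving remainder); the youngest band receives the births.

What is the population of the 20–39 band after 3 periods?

3305

Let group 1 be 0–19 through group 5 = 80+.
— Period 1 —
Births: 2900 × 0.509 = 1476, 8200 × 0.407 = 3337 → total 4813
Group 2: 4600 × 0.968 = 4453
Group 3: 2900 × 0.972 = 2819
Group 4: 8200 × 0.951 = 7798
Group 5: 4200 × 0.93 + 6650 × 0.485 = 3906 + 3225 = 7131
End of period: [4813, 4453, 2819, 7798, 7131]
— Period 2 —
Births: 4453 × 0.509 = 2267, 2819 × 0.407 = 1147 → total 3414
Group 2: 4813 × 0.968 = 4659
Group 3: 4453 × 0.972 = 4328
Group 4: 2819 × 0.951 = 2681
Group 5: 7798 × 0.93 + 7131 × 0.485 = 7252 + 3459 = 10711
End of period: [3414, 4659, 4328, 2681, 10711]
— Period 3 —
Births: 4659 × 0.509 = 2371, 4328 × 0.407 = 1761 → total 4132
Group 2: 3414 × 0.968 = 3305
Group 3: 4659 × 0.972 = 4529
Group 4: 4328 × 0.951 = 4116
Group 5: 2681 × 0.93 + 10711 × 0.485 = 2493 + 5195 = 7688
End of period: [4132, 3305, 4529, 4116, 7688]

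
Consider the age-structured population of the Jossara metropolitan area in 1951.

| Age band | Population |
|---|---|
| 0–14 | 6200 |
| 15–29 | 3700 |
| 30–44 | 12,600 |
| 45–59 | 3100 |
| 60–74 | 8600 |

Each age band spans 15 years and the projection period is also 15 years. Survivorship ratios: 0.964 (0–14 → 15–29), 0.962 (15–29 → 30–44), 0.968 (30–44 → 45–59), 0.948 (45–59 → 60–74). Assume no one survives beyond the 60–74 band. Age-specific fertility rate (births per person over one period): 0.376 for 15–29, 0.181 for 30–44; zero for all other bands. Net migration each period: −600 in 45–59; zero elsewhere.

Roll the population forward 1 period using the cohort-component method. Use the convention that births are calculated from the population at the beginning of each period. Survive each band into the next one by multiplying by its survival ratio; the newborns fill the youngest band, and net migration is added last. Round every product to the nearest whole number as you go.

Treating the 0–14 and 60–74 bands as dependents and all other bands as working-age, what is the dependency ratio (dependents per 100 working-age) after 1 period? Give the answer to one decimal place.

31.3

— Period 1 —
Births: 3700 × 0.376 = 1391  |  12600 × 0.181 = 2281 — total 3672
15–29: 6200 × 0.964 = 5977
30–44: 3700 × 0.962 = 3559
45–59: 12600 × 0.968 = 12197
60–74: 3100 × 0.948 = 2939
Net migration: 45–59 − 600 → 11597
End of period: [3672, 5977, 3559, 11597, 2939]
Dependents (band 0–14 + band 60–74) = 3672 + 2939 = 6611; working-age = 21133; ratio = 6611/21133 × 100 = 31.3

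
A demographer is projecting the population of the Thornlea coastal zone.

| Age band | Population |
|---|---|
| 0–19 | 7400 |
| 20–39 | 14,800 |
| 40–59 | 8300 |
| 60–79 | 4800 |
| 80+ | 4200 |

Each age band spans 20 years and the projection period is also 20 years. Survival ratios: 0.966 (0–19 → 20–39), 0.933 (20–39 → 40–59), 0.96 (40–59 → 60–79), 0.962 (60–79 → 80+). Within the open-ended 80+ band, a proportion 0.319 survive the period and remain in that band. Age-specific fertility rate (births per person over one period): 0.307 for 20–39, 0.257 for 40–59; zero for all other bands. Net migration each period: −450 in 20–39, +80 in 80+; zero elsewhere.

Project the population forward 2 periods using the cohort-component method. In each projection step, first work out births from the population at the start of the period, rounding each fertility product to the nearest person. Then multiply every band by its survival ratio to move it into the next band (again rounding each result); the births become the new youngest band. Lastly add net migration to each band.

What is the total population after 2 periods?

[period 1]
Births: 14800 * 0.307 = 4544 ; 8300 * 0.257 = 2133 — total 6677
20–39: 7400 * 0.966 = 7148
40–59: 14800 * 0.933 = 13808
60–79: 8300 * 0.96 = 7968
80+: 4800 * 0.962 + 4200 * 0.319 = 4618 + 1340 = 5958
Net migration: 20–39 − 450 → 6698; 80+ + 80 → 6038
Giving 6677 / 6698 / 13808 / 7968 / 6038.
[period 2]
Births: 6698 * 0.307 = 2056 ; 13808 * 0.257 = 3549 — total 5605
20–39: 6677 * 0.966 = 6450
40–59: 6698 * 0.933 = 6249
60–79: 13808 * 0.96 = 13256
80+: 7968 * 0.962 + 6038 * 0.319 = 7665 + 1926 = 9591
Net migration: 20–39 − 450 → 6000; 80+ + 80 → 9671
Giving 5605 / 6000 / 6249 / 13256 / 9671.
Total after period 2: 5605 + 6000 + 6249 + 13256 + 9671 = 40781

40781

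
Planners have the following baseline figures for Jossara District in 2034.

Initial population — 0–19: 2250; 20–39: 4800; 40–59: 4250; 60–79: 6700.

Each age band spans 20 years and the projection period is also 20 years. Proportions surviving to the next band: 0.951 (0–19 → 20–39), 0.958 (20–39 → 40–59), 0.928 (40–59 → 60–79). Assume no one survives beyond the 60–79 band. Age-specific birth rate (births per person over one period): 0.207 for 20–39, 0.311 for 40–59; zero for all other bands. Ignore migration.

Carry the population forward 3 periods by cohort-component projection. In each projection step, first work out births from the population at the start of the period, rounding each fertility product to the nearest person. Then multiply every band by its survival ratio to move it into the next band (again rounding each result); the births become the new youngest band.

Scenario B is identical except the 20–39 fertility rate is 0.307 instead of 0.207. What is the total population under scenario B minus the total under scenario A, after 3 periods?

1001

Call the groups 1 to 4, youngest first.
After projecting period 1:
Births: 4800 × 0.207 = 994  |  4250 × 0.311 = 1322 ⇒ total 2316
Group 2: 2250 × 0.951 = 2140
Group 3: 4800 × 0.958 = 4598
Group 4: 4250 × 0.928 = 3944
→ [2316, 2140, 4598, 3944]
After projecting period 2:
Births: 2140 × 0.207 = 443  |  4598 × 0.311 = 1430 ⇒ total 1873
Group 2: 2316 × 0.951 = 2203
Group 3: 2140 × 0.958 = 2050
Group 4: 4598 × 0.928 = 4267
→ [1873, 2203, 2050, 4267]
After projecting period 3:
Births: 2203 × 0.207 = 456  |  2050 × 0.311 = 638 ⇒ total 1094
Group 2: 1873 × 0.951 = 1781
Group 3: 2203 × 0.958 = 2110
Group 4: 2050 × 0.928 = 1902
→ [1094, 1781, 2110, 1902]
Scenario A total after 3 periods: 6887
Scenario B projection —
After projecting period 1:
Births: 4800 × 0.307 = 1474  |  4250 × 0.311 = 1322 ⇒ total 2796
Group 2: 2250 × 0.951 = 2140
Group 3: 4800 × 0.958 = 4598
Group 4: 4250 × 0.928 = 3944
→ [2796, 2140, 4598, 3944]
After projecting period 2:
Births: 2140 × 0.307 = 657  |  4598 × 0.311 = 1430 ⇒ total 2087
Group 2: 2796 × 0.951 = 2659
Group 3: 2140 × 0.958 = 2050
Group 4: 4598 × 0.928 = 4267
→ [2087, 2659, 2050, 4267]
After projecting period 3:
Births: 2659 × 0.307 = 816  |  2050 × 0.311 = 638 ⇒ total 1454
Group 2: 2087 × 0.951 = 1985
Group 3: 2659 × 0.958 = 2547
Group 4: 2050 × 0.928 = 1902
→ [1454, 1985, 2547, 1902]
Scenario B total after 3 periods: 7888
Difference B − A = 7888 − 6887 = 1001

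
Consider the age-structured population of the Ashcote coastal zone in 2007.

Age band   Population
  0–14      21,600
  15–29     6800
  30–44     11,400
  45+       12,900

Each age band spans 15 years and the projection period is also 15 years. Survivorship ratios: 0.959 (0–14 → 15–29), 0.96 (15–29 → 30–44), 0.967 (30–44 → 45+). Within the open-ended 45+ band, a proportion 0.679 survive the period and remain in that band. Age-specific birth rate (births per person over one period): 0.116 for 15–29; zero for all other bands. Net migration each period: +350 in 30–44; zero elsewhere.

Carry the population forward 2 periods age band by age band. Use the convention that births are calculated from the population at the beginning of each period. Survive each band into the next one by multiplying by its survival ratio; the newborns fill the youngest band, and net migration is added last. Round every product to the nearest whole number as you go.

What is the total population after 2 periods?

43479

[period 1]
Births: 6800 × 0.116 = 789
15–29: 21600 × 0.959 = 20714
30–44: 6800 × 0.96 = 6528
45+: 11400 × 0.967 + 12900 × 0.679 = 11024 + 8759 = 19783
Net migration: 30–44 + 350 → 6878
End of period: [789, 20714, 6878, 19783]
[period 2]
Births: 20714 × 0.116 = 2403
15–29: 789 × 0.959 = 757
30–44: 20714 × 0.96 = 19885
45+: 6878 × 0.967 + 19783 × 0.679 = 6651 + 13433 = 20084
Net migration: 30–44 + 350 → 20235
End of period: [2403, 757, 20235, 20084]
Total after period 2: 2403 + 757 + 20235 + 20084 = 43479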